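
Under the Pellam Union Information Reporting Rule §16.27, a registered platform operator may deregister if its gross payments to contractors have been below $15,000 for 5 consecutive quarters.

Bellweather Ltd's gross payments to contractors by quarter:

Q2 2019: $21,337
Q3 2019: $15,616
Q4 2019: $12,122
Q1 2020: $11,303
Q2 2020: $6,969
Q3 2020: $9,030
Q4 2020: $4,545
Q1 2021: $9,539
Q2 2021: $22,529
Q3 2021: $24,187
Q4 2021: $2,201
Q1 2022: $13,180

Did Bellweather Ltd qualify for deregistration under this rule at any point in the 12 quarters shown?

Quarters below $15,000: Q4 2019, Q1 2020, Q2 2020, Q3 2020, Q4 2020, Q1 2021, Q4 2021, Q1 2022.
Longest run of consecutive quarters below the threshold: 6.
6 ≥ 5, so Bellweather Ltd became eligible.

Yes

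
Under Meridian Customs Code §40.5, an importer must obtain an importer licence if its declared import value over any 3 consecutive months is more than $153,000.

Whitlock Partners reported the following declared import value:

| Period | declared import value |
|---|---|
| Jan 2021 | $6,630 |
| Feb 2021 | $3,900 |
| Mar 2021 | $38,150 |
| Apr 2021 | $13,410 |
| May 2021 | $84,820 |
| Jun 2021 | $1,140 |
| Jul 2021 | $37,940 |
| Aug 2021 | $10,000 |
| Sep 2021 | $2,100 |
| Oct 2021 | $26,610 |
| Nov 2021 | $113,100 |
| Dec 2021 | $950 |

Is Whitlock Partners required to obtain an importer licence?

Jan 2021–Mar 2021: $6,630 + $3,900 + $38,150 = $48,680 (under)
Feb 2021–Apr 2021: $3,900 + $38,150 + $13,410 = $55,460 (under)
Mar 2021–May 2021: $38,150 + $13,410 + $84,820 = $136,380 (under)
Apr 2021–Jun 2021: $13,410 + $84,820 + $1,140 = $99,370 (under)
May 2021–Jul 2021: $84,820 + $1,140 + $37,940 = $123,900 (under)
Jun 2021–Aug 2021: $1,140 + $37,940 + $10,000 = $49,080 (under)
Jul 2021–Sep 2021: $37,940 + $10,000 + $2,100 = $50,040 (under)
Aug 2021–Oct 2021: $10,000 + $2,100 + $26,610 = $38,710 (under)
Sep 2021–Nov 2021: $2,100 + $26,610 + $113,100 = $141,810 (under)
Oct 2021–Dec 2021: $26,610 + $113,100 + $950 = $140,660 (under)
No window exceeds $153,000.

No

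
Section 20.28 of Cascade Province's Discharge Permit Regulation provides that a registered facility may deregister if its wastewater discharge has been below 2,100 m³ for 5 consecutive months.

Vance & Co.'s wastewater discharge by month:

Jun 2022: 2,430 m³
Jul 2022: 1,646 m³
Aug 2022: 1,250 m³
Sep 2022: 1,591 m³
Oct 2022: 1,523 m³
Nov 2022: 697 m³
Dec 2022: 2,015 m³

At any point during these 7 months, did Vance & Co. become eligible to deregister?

Yes

Months below 2,100 m³: Jul 2022, Aug 2022, Sep 2022, Oct 2022, Nov 2022, Dec 2022.
Longest run of consecutive months below the threshold: 6.
6 ≥ 5, so Vance & Co. became eligible.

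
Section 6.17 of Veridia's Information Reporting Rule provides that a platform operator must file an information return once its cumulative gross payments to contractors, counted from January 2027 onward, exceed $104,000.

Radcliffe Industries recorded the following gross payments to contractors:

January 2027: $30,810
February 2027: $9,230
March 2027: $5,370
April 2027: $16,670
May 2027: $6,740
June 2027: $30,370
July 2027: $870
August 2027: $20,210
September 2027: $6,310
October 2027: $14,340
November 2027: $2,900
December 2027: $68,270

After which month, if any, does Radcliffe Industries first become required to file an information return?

Through January 2027: $30,810
Through February 2027: $40,040
Through March 2027: $45,410
Through April 2027: $62,080
Through May 2027: $68,820
Through June 2027: $99,190
Through July 2027: $100,060
Through August 2027: $120,270 ← exceeds threshold

August 2027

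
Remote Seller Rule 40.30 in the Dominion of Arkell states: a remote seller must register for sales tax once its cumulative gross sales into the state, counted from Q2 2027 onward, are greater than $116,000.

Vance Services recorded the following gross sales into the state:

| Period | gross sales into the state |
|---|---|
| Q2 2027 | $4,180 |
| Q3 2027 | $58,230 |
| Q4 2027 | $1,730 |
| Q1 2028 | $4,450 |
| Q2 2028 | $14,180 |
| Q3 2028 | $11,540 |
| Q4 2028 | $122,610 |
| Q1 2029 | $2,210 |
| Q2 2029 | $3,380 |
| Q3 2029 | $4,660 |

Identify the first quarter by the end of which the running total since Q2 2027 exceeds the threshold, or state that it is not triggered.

Through Q2 2027: $4,180
Through Q3 2027: $62,410
Through Q4 2027: $64,140
Through Q1 2028: $68,590
Through Q2 2028: $82,770
Through Q3 2028: $94,310
Through Q4 2028: $216,920 ← exceeds threshold

Q4 2028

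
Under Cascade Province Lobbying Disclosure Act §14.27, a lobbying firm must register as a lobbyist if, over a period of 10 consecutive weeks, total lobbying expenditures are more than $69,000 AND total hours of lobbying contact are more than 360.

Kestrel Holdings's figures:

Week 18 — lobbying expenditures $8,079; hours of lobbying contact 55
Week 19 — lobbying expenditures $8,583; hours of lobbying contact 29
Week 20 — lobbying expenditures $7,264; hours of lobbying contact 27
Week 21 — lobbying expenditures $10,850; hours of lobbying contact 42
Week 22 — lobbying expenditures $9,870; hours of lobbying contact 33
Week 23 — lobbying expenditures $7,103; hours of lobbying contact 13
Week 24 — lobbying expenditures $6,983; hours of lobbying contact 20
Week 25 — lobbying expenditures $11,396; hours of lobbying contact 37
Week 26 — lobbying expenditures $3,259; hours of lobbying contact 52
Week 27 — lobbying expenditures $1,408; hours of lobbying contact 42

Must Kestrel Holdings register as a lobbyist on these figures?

No

Total lobbying expenditures: $8,079 + $8,583 + $7,264 + $10,850 + $9,870 + $7,103 + $6,983 + $11,396 + $3,259 + $1,408 = $74,795 (> $69,000).
Total hours of lobbying contact: 55 + 29 + 27 + 42 + 33 + 13 + 20 + 37 + 52 + 42 = 350 (≤ 360).
The test is 'and': the rule requires both, and at least one is not exceeded.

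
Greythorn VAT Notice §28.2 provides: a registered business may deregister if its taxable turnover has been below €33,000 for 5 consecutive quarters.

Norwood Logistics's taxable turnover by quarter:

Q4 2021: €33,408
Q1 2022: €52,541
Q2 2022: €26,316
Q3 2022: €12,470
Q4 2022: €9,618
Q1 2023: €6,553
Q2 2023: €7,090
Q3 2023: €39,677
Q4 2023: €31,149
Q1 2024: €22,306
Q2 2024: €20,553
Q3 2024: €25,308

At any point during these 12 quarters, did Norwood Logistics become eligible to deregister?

Quarters below €33,000: Q2 2022, Q3 2022, Q4 2022, Q1 2023, Q2 2023, Q4 2023, Q1 2024, Q2 2024, Q3 2024.
Longest run of consecutive quarters below the threshold: 5.
5 ≥ 5, so Norwood Logistics became eligible.

Yes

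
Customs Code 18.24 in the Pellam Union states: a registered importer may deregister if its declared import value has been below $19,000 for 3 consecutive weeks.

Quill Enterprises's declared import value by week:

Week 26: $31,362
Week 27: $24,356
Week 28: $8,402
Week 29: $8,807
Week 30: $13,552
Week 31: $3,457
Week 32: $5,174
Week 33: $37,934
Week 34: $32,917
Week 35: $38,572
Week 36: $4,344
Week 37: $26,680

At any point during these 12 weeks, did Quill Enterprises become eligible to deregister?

Weeks below $19,000: Week 28, Week 29, Week 30, Week 31, Week 32, Week 36.
Longest run of consecutive weeks below the threshold: 5.
5 ≥ 3, so Quill Enterprises became eligible.

Yes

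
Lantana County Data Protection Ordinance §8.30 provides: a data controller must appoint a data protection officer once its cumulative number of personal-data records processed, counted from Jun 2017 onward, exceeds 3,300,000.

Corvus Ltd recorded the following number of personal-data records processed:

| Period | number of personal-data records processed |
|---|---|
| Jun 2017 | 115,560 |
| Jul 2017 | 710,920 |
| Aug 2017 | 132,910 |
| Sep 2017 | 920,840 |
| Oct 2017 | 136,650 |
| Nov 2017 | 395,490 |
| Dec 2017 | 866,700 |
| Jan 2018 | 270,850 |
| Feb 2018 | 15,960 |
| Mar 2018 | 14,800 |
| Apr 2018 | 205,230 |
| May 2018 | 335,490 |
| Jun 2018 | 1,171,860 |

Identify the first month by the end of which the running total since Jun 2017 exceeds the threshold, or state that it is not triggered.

Through Jun 2017: 115,560
Through Jul 2017: 826,480
Through Aug 2017: 959,390
Through Sep 2017: 1,880,230
Through Oct 2017: 2,016,880
Through Nov 2017: 2,412,370
Through Dec 2017: 3,279,070
Through Jan 2018: 3,549,920 ← exceeds threshold

Jan 2018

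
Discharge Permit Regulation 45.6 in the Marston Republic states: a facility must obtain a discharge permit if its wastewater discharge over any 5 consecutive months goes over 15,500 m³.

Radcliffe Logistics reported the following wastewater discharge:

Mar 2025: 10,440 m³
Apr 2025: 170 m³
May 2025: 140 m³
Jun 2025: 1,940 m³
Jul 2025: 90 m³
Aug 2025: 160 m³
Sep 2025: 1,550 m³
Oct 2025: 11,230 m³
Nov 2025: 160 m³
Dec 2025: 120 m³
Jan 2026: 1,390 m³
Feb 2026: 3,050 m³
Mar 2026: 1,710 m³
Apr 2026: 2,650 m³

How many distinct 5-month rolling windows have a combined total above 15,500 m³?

Mar 2025–Jul 2025: 10,440 m³ + 170 m³ + 140 m³ + 1,940 m³ + 90 m³ = 12,780 m³ (under)
Apr 2025–Aug 2025: 170 m³ + 140 m³ + 1,940 m³ + 90 m³ + 160 m³ = 2,500 m³ (under)
May 2025–Sep 2025: 140 m³ + 1,940 m³ + 90 m³ + 160 m³ + 1,550 m³ = 3,880 m³ (under)
Jun 2025–Oct 2025: 1,940 m³ + 90 m³ + 160 m³ + 1,550 m³ + 11,230 m³ = 14,970 m³ (under)
Jul 2025–Nov 2025: 90 m³ + 160 m³ + 1,550 m³ + 11,230 m³ + 160 m³ = 13,190 m³ (under)
Aug 2025–Dec 2025: 160 m³ + 1,550 m³ + 11,230 m³ + 160 m³ + 120 m³ = 13,220 m³ (under)
Sep 2025–Jan 2026: 1,550 m³ + 11,230 m³ + 160 m³ + 120 m³ + 1,390 m³ = 14,450 m³ (under)
Oct 2025–Feb 2026: 11,230 m³ + 160 m³ + 120 m³ + 1,390 m³ + 3,050 m³ = 15,950 m³ (over)
Nov 2025–Mar 2026: 160 m³ + 120 m³ + 1,390 m³ + 3,050 m³ + 1,710 m³ = 6,430 m³ (under)
Dec 2025–Apr 2026: 120 m³ + 1,390 m³ + 3,050 m³ + 1,710 m³ + 2,650 m³ = 8,920 m³ (under)
1 window exceeds the threshold.

1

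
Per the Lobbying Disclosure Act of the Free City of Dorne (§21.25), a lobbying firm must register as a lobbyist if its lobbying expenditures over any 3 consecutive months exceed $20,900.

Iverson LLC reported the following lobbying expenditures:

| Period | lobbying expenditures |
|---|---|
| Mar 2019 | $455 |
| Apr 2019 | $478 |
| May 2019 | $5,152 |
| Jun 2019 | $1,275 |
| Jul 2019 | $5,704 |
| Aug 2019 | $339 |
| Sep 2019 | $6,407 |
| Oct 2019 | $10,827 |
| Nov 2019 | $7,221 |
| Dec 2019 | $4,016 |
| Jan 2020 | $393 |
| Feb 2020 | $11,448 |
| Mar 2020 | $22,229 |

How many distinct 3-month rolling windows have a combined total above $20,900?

3

Mar 2019–May 2019: $455 + $478 + $5,152 = $6,085 (under)
Apr 2019–Jun 2019: $478 + $5,152 + $1,275 = $6,905 (under)
May 2019–Jul 2019: $5,152 + $1,275 + $5,704 = $12,131 (under)
Jun 2019–Aug 2019: $1,275 + $5,704 + $339 = $7,318 (under)
Jul 2019–Sep 2019: $5,704 + $339 + $6,407 = $12,450 (under)
Aug 2019–Oct 2019: $339 + $6,407 + $10,827 = $17,573 (under)
Sep 2019–Nov 2019: $6,407 + $10,827 + $7,221 = $24,455 (over)
Oct 2019–Dec 2019: $10,827 + $7,221 + $4,016 = $22,064 (over)
Nov 2019–Jan 2020: $7,221 + $4,016 + $393 = $11,630 (under)
Dec 2019–Feb 2020: $4,016 + $393 + $11,448 = $15,857 (under)
Jan 2020–Mar 2020: $393 + $11,448 + $22,229 = $34,070 (over)
3 windows exceed the threshold.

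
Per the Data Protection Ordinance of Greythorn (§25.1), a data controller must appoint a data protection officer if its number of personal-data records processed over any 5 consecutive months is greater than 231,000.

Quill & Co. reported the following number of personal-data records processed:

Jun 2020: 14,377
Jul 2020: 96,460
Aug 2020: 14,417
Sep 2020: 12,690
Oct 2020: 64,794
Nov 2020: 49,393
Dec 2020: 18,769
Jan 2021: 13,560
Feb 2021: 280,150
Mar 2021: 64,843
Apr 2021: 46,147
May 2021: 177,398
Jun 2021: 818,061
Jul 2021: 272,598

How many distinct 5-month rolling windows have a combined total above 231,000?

Jun 2020–Oct 2020: 14,377 + 96,460 + 14,417 + 12,690 + 64,794 = 202,738 (under)
Jul 2020–Nov 2020: 96,460 + 14,417 + 12,690 + 64,794 + 49,393 = 237,754 (over)
Aug 2020–Dec 2020: 14,417 + 12,690 + 64,794 + 49,393 + 18,769 = 160,063 (under)
Sep 2020–Jan 2021: 12,690 + 64,794 + 49,393 + 18,769 + 13,560 = 159,206 (under)
Oct 2020–Feb 2021: 64,794 + 49,393 + 18,769 + 13,560 + 280,150 = 426,666 (over)
Nov 2020–Mar 2021: 49,393 + 18,769 + 13,560 + 280,150 + 64,843 = 426,715 (over)
Dec 2020–Apr 2021: 18,769 + 13,560 + 280,150 + 64,843 + 46,147 = 423,469 (over)
Jan 2021–May 2021: 13,560 + 280,150 + 64,843 + 46,147 + 177,398 = 582,098 (over)
Feb 2021–Jun 2021: 280,150 + 64,843 + 46,147 + 177,398 + 818,061 = 1,386,599 (over)
Mar 2021–Jul 2021: 64,843 + 46,147 + 177,398 + 818,061 + 272,598 = 1,379,047 (over)
7 windows exceed the threshold.

7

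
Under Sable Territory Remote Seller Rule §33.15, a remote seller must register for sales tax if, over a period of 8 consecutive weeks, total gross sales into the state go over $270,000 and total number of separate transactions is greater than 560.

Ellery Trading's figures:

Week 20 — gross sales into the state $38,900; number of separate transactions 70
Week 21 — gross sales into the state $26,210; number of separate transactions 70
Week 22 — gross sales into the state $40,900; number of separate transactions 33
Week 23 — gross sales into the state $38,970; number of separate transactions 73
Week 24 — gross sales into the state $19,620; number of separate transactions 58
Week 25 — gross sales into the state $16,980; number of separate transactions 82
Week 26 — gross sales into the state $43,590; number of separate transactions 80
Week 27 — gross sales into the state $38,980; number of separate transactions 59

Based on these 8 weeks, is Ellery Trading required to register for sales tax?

Total gross sales into the state: $38,900 + $26,210 + $40,900 + $38,970 + $19,620 + $16,980 + $43,590 + $38,980 = $264,150 (≤ $270,000).
Total number of separate transactions: 70 + 70 + 33 + 73 + 58 + 82 + 80 + 59 = 525 (≤ 560).
The test is 'and': the rule requires both, and at least one is not exceeded.

No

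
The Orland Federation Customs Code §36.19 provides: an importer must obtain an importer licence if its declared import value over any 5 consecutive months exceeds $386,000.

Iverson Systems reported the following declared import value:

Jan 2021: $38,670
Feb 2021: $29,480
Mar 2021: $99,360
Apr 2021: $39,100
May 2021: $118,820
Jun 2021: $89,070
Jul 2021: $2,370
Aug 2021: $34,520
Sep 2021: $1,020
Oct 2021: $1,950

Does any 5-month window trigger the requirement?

No

Jan 2021–May 2021: $38,670 + $29,480 + $99,360 + $39,100 + $118,820 = $325,430 (under)
Feb 2021–Jun 2021: $29,480 + $99,360 + $39,100 + $118,820 + $89,070 = $375,830 (under)
Mar 2021–Jul 2021: $99,360 + $39,100 + $118,820 + $89,070 + $2,370 = $348,720 (under)
Apr 2021–Aug 2021: $39,100 + $118,820 + $89,070 + $2,370 + $34,520 = $283,880 (under)
May 2021–Sep 2021: $118,820 + $89,070 + $2,370 + $34,520 + $1,020 = $245,800 (under)
Jun 2021–Oct 2021: $89,070 + $2,370 + $34,520 + $1,020 + $1,950 = $128,930 (under)
No window exceeds $386,000.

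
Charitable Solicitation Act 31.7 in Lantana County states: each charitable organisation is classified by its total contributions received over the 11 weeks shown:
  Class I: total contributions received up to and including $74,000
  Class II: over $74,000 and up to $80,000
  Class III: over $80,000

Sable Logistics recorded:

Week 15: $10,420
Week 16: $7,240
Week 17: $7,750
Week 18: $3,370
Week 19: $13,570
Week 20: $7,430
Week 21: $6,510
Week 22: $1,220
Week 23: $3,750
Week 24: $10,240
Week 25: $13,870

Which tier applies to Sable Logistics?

Total contributions received: $10,420 + $7,240 + $7,750 + $3,370 + $13,570 + $7,430 + $6,510 + $1,220 + $3,750 + $10,240 + $13,870 = $85,370.
$85,370 > $80,000, so Class III applies.

Class III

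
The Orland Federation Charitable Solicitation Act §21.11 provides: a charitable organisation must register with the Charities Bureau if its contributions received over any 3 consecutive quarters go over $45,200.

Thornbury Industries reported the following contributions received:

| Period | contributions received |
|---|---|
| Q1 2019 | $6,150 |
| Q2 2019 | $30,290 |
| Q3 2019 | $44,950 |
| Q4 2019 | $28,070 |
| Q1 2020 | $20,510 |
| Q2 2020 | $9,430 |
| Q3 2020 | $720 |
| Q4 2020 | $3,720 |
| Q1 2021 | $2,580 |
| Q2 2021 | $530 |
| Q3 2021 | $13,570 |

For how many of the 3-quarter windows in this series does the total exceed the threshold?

Q1 2019–Q3 2019: $6,150 + $30,290 + $44,950 = $81,390 (over)
Q2 2019–Q4 2019: $30,290 + $44,950 + $28,070 = $103,310 (over)
Q3 2019–Q1 2020: $44,950 + $28,070 + $20,510 = $93,530 (over)
Q4 2019–Q2 2020: $28,070 + $20,510 + $9,430 = $58,010 (over)
Q1 2020–Q3 2020: $20,510 + $9,430 + $720 = $30,660 (under)
Q2 2020–Q4 2020: $9,430 + $720 + $3,720 = $13,870 (under)
Q3 2020–Q1 2021: $720 + $3,720 + $2,580 = $7,020 (under)
Q4 2020–Q2 2021: $3,720 + $2,580 + $530 = $6,830 (under)
Q1 2021–Q3 2021: $2,580 + $530 + $13,570 = $16,680 (under)
4 windows exceed the threshold.

4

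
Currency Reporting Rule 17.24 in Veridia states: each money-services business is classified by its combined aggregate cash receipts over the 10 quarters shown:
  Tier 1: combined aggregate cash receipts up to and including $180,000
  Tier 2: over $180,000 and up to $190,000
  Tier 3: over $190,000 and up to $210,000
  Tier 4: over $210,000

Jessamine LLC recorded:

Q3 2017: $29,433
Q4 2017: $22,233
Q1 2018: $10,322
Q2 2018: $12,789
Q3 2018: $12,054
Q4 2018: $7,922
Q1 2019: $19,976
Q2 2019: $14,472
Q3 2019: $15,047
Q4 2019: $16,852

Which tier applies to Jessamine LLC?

Tier 1

Combined aggregate cash receipts: $29,433 + $22,233 + $10,322 + $12,789 + $12,054 + $7,922 + $19,976 + $14,472 + $15,047 + $16,852 = $161,100.
$161,100 ≤ $180,000, so Tier 1 applies.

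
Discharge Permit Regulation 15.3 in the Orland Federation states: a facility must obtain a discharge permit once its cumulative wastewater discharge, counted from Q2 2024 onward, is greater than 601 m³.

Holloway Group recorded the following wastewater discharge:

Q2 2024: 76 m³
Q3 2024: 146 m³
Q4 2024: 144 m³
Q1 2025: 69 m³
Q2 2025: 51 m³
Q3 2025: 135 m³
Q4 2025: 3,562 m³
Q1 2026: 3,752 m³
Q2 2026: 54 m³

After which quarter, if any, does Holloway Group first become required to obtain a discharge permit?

Through Q2 2024: 76 m³
Through Q3 2024: 222 m³
Through Q4 2024: 366 m³
Through Q1 2025: 435 m³
Through Q2 2025: 486 m³
Through Q3 2025: 621 m³ ← exceeds threshold

Q3 2025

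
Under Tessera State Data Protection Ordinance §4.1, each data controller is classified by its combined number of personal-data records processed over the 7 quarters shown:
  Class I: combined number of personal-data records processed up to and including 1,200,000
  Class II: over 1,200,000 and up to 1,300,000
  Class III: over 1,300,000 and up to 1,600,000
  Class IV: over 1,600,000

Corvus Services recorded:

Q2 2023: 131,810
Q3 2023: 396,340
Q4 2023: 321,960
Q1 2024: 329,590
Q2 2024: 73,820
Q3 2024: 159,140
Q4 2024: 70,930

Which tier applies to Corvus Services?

Class III

Combined number of personal-data records processed: 131,810 + 396,340 + 321,960 + 329,590 + 73,820 + 159,140 + 70,930 = 1,483,590.
1,300,000 < 1,483,590 ≤ 1,600,000, so Class III applies.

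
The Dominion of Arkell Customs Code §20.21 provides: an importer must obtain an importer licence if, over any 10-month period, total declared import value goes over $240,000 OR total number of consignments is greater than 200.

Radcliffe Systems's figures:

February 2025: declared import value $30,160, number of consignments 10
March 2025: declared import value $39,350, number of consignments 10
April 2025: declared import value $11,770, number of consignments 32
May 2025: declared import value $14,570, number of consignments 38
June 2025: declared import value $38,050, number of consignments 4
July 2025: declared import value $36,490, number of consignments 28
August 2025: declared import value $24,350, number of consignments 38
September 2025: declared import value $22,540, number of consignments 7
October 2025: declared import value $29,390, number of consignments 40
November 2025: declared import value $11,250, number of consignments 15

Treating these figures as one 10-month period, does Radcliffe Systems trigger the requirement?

Yes

Total declared import value: $30,160 + $39,350 + $11,770 + $14,570 + $38,050 + $36,490 + $24,350 + $22,540 + $29,390 + $11,250 = $257,920 (> $240,000).
Total number of consignments: 10 + 10 + 32 + 38 + 4 + 28 + 38 + 7 + 40 + 15 = 222 (> 200).
The test is 'or': at least one threshold is exceeded.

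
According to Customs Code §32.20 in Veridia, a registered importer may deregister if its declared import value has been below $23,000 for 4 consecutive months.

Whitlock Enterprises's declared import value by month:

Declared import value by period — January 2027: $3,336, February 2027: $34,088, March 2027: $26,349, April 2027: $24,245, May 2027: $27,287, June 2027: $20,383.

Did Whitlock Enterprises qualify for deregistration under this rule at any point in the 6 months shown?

No

Months below $23,000: January 2027, June 2027.
Longest run of consecutive months below the threshold: 1.
1 < 4, so Whitlock Enterprises never became eligible.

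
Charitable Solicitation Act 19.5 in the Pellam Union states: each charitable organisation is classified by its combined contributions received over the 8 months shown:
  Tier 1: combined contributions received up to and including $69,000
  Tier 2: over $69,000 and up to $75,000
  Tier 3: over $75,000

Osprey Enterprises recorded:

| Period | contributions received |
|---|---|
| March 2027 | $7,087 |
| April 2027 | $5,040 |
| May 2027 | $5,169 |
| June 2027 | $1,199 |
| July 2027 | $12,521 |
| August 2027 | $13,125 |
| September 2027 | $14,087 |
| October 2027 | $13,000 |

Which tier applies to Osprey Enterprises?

Combined contributions received: $7,087 + $5,040 + $5,169 + $1,199 + $12,521 + $13,125 + $14,087 + $13,000 = $71,228.
$69,000 < $71,228 ≤ $75,000, so Tier 2 applies.

Tier 2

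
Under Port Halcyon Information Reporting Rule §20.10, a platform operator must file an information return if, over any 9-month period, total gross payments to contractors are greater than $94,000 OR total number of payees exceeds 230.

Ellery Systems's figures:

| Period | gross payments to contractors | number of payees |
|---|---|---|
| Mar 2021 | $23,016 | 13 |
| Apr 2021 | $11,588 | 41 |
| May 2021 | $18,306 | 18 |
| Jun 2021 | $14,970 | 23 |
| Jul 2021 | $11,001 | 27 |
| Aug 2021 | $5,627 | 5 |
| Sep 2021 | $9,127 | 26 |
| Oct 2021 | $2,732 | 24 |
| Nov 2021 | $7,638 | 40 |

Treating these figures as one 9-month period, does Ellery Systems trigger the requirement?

Yes

Total gross payments to contractors: $23,016 + $11,588 + $18,306 + $14,970 + $11,001 + $5,627 + $9,127 + $2,732 + $7,638 = $104,005 (> $94,000).
Total number of payees: 13 + 41 + 18 + 23 + 27 + 5 + 26 + 24 + 40 = 217 (≤ 230).
The test is 'or': at least one threshold is exceeded.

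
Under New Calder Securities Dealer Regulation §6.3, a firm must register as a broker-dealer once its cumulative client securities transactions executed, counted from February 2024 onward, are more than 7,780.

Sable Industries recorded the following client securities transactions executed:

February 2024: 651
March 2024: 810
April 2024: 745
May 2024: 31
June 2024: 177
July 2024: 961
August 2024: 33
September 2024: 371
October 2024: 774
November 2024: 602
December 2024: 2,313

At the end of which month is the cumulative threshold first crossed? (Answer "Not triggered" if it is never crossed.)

Not triggered

Through February 2024: 651
Through March 2024: 1,461
Through April 2024: 2,206
Through May 2024: 2,237
Through June 2024: 2,414
Through July 2024: 3,375
Through August 2024: 3,408
Through September 2024: 3,779
Through October 2024: 4,553
Through November 2024: 5,155
Through December 2024: 7,468
Final cumulative total 7,468 ≤ 7,780; the threshold is never exceeded.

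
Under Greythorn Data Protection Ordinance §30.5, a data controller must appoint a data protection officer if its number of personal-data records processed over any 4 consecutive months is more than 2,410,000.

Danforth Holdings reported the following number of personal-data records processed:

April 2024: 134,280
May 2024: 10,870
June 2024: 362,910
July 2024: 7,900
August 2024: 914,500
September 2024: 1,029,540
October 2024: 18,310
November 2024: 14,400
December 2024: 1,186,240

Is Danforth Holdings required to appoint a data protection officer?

April 2024–July 2024: 134,280 + 10,870 + 362,910 + 7,900 = 515,960 (under)
May 2024–August 2024: 10,870 + 362,910 + 7,900 + 914,500 = 1,296,180 (under)
June 2024–September 2024: 362,910 + 7,900 + 914,500 + 1,029,540 = 2,314,850 (under)
July 2024–October 2024: 7,900 + 914,500 + 1,029,540 + 18,310 = 1,970,250 (under)
August 2024–November 2024: 914,500 + 1,029,540 + 18,310 + 14,400 = 1,976,750 (under)
September 2024–December 2024: 1,029,540 + 18,310 + 14,400 + 1,186,240 = 2,248,490 (under)
No window exceeds 2,410,000.

No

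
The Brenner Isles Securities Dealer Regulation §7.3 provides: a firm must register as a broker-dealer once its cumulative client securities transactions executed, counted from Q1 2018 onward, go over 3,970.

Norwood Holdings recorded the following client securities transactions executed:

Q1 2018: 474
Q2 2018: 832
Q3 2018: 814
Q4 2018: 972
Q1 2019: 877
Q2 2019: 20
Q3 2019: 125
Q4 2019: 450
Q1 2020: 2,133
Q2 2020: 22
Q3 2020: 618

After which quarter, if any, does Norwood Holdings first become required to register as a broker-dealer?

Through Q1 2018: 474
Through Q2 2018: 1,306
Through Q3 2018: 2,120
Through Q4 2018: 3,092
Through Q1 2019: 3,969
Through Q2 2019: 3,989 ← exceeds threshold

Q2 2019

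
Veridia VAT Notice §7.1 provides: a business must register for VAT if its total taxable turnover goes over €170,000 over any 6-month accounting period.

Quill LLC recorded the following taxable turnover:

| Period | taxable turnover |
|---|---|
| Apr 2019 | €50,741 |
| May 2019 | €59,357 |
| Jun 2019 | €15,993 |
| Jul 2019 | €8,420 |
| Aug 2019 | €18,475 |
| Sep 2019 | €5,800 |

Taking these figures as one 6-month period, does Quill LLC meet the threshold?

No

Total taxable turnover: €50,741 + €59,357 + €15,993 + €8,420 + €18,475 + €5,800 = €158,786.
€158,786 ≤ €170,000, so the threshold is not exceeded.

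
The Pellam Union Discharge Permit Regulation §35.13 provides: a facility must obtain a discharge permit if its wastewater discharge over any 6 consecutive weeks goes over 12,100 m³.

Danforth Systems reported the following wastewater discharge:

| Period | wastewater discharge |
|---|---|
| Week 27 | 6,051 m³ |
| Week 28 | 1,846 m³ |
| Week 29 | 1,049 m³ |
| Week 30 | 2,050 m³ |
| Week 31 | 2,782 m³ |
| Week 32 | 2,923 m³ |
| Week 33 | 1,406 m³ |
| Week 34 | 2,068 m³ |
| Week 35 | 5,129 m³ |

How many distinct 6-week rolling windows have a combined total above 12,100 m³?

3

Week 27–Week 32: 6,051 m³ + 1,846 m³ + 1,049 m³ + 2,050 m³ + 2,782 m³ + 2,923 m³ = 16,701 m³ (over)
Week 28–Week 33: 1,846 m³ + 1,049 m³ + 2,050 m³ + 2,782 m³ + 2,923 m³ + 1,406 m³ = 12,056 m³ (under)
Week 29–Week 34: 1,049 m³ + 2,050 m³ + 2,782 m³ + 2,923 m³ + 1,406 m³ + 2,068 m³ = 12,278 m³ (over)
Week 30–Week 35: 2,050 m³ + 2,782 m³ + 2,923 m³ + 1,406 m³ + 2,068 m³ + 5,129 m³ = 16,358 m³ (over)
3 windows exceed the threshold.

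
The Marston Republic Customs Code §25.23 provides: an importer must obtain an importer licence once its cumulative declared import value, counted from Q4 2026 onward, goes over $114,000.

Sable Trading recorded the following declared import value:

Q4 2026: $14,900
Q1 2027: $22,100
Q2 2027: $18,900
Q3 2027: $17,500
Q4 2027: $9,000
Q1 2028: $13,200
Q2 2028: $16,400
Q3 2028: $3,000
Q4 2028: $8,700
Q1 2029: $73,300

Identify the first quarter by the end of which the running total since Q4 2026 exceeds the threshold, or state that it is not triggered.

Q3 2028

Through Q4 2026: $14,900
Through Q1 2027: $37,000
Through Q2 2027: $55,900
Through Q3 2027: $73,400
Through Q4 2027: $82,400
Through Q1 2028: $95,600
Through Q2 2028: $112,000
Through Q3 2028: $115,000 ← exceeds threshold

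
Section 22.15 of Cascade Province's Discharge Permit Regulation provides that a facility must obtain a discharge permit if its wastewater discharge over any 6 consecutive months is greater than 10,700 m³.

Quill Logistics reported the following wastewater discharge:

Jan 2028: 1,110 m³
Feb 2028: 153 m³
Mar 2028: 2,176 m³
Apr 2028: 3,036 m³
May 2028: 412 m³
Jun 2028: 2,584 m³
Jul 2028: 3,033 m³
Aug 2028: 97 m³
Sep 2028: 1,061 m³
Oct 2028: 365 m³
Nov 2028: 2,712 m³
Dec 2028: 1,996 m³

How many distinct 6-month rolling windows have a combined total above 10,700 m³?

2

Jan 2028–Jun 2028: 1,110 m³ + 153 m³ + 2,176 m³ + 3,036 m³ + 412 m³ + 2,584 m³ = 9,471 m³ (under)
Feb 2028–Jul 2028: 153 m³ + 2,176 m³ + 3,036 m³ + 412 m³ + 2,584 m³ + 3,033 m³ = 11,394 m³ (over)
Mar 2028–Aug 2028: 2,176 m³ + 3,036 m³ + 412 m³ + 2,584 m³ + 3,033 m³ + 97 m³ = 11,338 m³ (over)
Apr 2028–Sep 2028: 3,036 m³ + 412 m³ + 2,584 m³ + 3,033 m³ + 97 m³ + 1,061 m³ = 10,223 m³ (under)
May 2028–Oct 2028: 412 m³ + 2,584 m³ + 3,033 m³ + 97 m³ + 1,061 m³ + 365 m³ = 7,552 m³ (under)
Jun 2028–Nov 2028: 2,584 m³ + 3,033 m³ + 97 m³ + 1,061 m³ + 365 m³ + 2,712 m³ = 9,852 m³ (under)
Jul 2028–Dec 2028: 3,033 m³ + 97 m³ + 1,061 m³ + 365 m³ + 2,712 m³ + 1,996 m³ = 9,264 m³ (under)
2 windows exceed the threshold.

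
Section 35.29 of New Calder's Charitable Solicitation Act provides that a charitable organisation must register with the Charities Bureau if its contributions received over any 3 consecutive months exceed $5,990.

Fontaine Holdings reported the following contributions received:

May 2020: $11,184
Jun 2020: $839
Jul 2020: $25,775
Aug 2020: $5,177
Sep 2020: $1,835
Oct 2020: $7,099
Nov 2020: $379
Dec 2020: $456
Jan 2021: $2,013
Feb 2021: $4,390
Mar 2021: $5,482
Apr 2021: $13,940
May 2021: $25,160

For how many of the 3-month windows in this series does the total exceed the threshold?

May 2020–Jul 2020: $11,184 + $839 + $25,775 = $37,798 (over)
Jun 2020–Aug 2020: $839 + $25,775 + $5,177 = $31,791 (over)
Jul 2020–Sep 2020: $25,775 + $5,177 + $1,835 = $32,787 (over)
Aug 2020–Oct 2020: $5,177 + $1,835 + $7,099 = $14,111 (over)
Sep 2020–Nov 2020: $1,835 + $7,099 + $379 = $9,313 (over)
Oct 2020–Dec 2020: $7,099 + $379 + $456 = $7,934 (over)
Nov 2020–Jan 2021: $379 + $456 + $2,013 = $2,848 (under)
Dec 2020–Feb 2021: $456 + $2,013 + $4,390 = $6,859 (over)
Jan 2021–Mar 2021: $2,013 + $4,390 + $5,482 = $11,885 (over)
Feb 2021–Apr 2021: $4,390 + $5,482 + $13,940 = $23,812 (over)
Mar 2021–May 2021: $5,482 + $13,940 + $25,160 = $44,582 (over)
10 windows exceed the threshold.

10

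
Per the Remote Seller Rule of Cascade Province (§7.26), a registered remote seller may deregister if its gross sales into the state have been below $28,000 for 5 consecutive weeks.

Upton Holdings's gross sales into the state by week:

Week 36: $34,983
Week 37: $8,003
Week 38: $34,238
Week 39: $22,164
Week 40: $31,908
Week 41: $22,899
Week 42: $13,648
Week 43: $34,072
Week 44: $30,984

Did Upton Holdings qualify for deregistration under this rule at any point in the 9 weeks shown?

Weeks below $28,000: Week 37, Week 39, Week 41, Week 42.
Longest run of consecutive weeks below the threshold: 2.
2 < 5, so Upton Holdings never became eligible.

No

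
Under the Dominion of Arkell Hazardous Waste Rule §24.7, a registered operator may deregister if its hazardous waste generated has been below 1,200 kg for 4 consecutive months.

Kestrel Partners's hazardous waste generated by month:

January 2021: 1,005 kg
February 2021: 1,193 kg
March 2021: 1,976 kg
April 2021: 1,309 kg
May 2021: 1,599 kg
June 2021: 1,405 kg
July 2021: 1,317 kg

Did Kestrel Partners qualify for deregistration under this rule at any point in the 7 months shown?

Months below 1,200 kg: January 2021, February 2021.
Longest run of consecutive months below the threshold: 2.
2 < 4, so Kestrel Partners never became eligible.

No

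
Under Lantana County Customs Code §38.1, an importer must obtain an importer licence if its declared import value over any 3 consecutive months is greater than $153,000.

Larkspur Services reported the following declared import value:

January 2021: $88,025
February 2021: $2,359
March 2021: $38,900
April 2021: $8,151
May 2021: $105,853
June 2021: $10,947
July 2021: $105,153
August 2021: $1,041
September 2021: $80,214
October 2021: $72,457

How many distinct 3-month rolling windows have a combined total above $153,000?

January 2021–March 2021: $88,025 + $2,359 + $38,900 = $129,284 (under)
February 2021–April 2021: $2,359 + $38,900 + $8,151 = $49,410 (under)
March 2021–May 2021: $38,900 + $8,151 + $105,853 = $152,904 (under)
April 2021–June 2021: $8,151 + $105,853 + $10,947 = $124,951 (under)
May 2021–July 2021: $105,853 + $10,947 + $105,153 = $221,953 (over)
June 2021–August 2021: $10,947 + $105,153 + $1,041 = $117,141 (under)
July 2021–September 2021: $105,153 + $1,041 + $80,214 = $186,408 (over)
August 2021–October 2021: $1,041 + $80,214 + $72,457 = $153,712 (over)
3 windows exceed the threshold.

3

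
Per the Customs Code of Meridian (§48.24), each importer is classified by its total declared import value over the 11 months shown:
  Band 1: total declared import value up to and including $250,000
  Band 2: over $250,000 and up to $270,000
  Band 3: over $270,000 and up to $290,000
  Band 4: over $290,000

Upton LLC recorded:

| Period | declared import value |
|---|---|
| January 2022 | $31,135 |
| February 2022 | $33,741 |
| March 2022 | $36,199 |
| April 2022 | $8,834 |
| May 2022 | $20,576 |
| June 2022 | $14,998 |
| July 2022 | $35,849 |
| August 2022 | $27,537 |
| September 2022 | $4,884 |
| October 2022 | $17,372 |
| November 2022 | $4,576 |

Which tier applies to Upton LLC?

Total declared import value: $31,135 + $33,741 + $36,199 + $8,834 + $20,576 + $14,998 + $35,849 + $27,537 + $4,884 + $17,372 + $4,576 = $235,701.
$235,701 ≤ $250,000, so Band 1 applies.

Band 1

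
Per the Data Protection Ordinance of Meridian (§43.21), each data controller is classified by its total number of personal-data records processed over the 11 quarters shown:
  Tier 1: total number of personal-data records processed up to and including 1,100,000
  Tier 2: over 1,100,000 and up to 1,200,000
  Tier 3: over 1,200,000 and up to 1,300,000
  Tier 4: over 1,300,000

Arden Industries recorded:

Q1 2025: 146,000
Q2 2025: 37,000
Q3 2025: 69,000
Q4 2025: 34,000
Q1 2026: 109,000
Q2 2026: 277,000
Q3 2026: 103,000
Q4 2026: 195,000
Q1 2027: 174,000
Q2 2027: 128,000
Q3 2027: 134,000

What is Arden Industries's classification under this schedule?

Total number of personal-data records processed: 146,000 + 37,000 + 69,000 + 34,000 + 109,000 + 277,000 + 103,000 + 195,000 + 174,000 + 128,000 + 134,000 = 1,406,000.
1,406,000 > 1,300,000, so Tier 4 applies.

Tier 4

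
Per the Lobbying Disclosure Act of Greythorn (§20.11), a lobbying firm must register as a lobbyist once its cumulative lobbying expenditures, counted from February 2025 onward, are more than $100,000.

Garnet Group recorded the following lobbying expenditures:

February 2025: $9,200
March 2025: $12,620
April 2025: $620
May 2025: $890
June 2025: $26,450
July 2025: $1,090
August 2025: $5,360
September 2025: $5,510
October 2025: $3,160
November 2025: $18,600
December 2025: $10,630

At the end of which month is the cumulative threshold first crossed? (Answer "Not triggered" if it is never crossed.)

Not triggered

Through February 2025: $9,200
Through March 2025: $21,820
Through April 2025: $22,440
Through May 2025: $23,330
Through June 2025: $49,780
Through July 2025: $50,870
Through August 2025: $56,230
Through September 2025: $61,740
Through October 2025: $64,900
Through November 2025: $83,500
Through December 2025: $94,130
Final cumulative total $94,130 ≤ $100,000; the threshold is never exceeded.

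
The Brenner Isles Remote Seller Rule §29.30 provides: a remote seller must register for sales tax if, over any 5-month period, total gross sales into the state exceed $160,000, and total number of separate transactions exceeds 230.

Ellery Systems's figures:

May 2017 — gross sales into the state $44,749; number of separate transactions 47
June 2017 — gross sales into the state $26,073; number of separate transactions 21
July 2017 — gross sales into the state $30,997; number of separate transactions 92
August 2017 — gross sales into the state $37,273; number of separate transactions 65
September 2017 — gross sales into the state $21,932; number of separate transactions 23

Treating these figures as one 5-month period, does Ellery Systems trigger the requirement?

Total gross sales into the state: $44,749 + $26,073 + $30,997 + $37,273 + $21,932 = $161,024 (> $160,000).
Total number of separate transactions: 47 + 21 + 92 + 65 + 23 = 248 (> 230).
The test is 'and': both thresholds are exceeded.

Yes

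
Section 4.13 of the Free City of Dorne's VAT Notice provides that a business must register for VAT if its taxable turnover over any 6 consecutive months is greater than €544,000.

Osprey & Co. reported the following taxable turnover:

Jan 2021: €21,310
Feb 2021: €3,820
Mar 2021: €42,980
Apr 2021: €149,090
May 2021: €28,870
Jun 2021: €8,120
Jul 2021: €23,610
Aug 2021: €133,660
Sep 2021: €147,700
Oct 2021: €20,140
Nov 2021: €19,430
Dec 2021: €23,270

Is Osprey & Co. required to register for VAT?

No

Jan 2021–Jun 2021: €21,310 + €3,820 + €42,980 + €149,090 + €28,870 + €8,120 = €254,190 (under)
Feb 2021–Jul 2021: €3,820 + €42,980 + €149,090 + €28,870 + €8,120 + €23,610 = €256,490 (under)
Mar 2021–Aug 2021: €42,980 + €149,090 + €28,870 + €8,120 + €23,610 + €133,660 = €386,330 (under)
Apr 2021–Sep 2021: €149,090 + €28,870 + €8,120 + €23,610 + €133,660 + €147,700 = €491,050 (under)
May 2021–Oct 2021: €28,870 + €8,120 + €23,610 + €133,660 + €147,700 + €20,140 = €362,100 (under)
Jun 2021–Nov 2021: €8,120 + €23,610 + €133,660 + €147,700 + €20,140 + €19,430 = €352,660 (under)
Jul 2021–Dec 2021: €23,610 + €133,660 + €147,700 + €20,140 + €19,430 + €23,270 = €367,810 (under)
No window exceeds €544,000.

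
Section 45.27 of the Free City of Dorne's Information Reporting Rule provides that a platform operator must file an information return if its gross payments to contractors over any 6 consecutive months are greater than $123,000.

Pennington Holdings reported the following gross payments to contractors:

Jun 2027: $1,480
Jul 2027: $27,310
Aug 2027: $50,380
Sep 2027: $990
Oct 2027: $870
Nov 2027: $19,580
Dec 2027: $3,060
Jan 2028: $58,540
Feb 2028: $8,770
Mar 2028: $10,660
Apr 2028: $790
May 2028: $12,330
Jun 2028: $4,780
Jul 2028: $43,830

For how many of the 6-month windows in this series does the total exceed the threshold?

1

Jun 2027–Nov 2027: $1,480 + $27,310 + $50,380 + $990 + $870 + $19,580 = $100,610 (under)
Jul 2027–Dec 2027: $27,310 + $50,380 + $990 + $870 + $19,580 + $3,060 = $102,190 (under)
Aug 2027–Jan 2028: $50,380 + $990 + $870 + $19,580 + $3,060 + $58,540 = $133,420 (over)
Sep 2027–Feb 2028: $990 + $870 + $19,580 + $3,060 + $58,540 + $8,770 = $91,810 (under)
Oct 2027–Mar 2028: $870 + $19,580 + $3,060 + $58,540 + $8,770 + $10,660 = $101,480 (under)
Nov 2027–Apr 2028: $19,580 + $3,060 + $58,540 + $8,770 + $10,660 + $790 = $101,400 (under)
Dec 2027–May 2028: $3,060 + $58,540 + $8,770 + $10,660 + $790 + $12,330 = $94,150 (under)
Jan 2028–Jun 2028: $58,540 + $8,770 + $10,660 + $790 + $12,330 + $4,780 = $95,870 (under)
Feb 2028–Jul 2028: $8,770 + $10,660 + $790 + $12,330 + $4,780 + $43,830 = $81,160 (under)
1 window exceeds the threshold.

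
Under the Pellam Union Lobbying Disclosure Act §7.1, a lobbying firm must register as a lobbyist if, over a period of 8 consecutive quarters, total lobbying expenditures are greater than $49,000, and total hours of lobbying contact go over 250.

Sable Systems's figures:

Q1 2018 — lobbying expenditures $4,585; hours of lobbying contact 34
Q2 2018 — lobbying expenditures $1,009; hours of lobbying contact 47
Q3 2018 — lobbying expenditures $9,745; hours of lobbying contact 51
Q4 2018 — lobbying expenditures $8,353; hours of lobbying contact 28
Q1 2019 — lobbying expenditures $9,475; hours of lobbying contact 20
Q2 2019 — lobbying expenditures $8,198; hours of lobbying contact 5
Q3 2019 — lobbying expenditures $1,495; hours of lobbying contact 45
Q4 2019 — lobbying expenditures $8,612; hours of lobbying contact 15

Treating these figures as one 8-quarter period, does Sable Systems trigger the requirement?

Total lobbying expenditures: $4,585 + $1,009 + $9,745 + $8,353 + $9,475 + $8,198 + $1,495 + $8,612 = $51,472 (> $49,000).
Total hours of lobbying contact: 34 + 47 + 51 + 28 + 20 + 5 + 45 + 15 = 245 (≤ 250).
The test is 'and': the rule requires both, and at least one is not exceeded.

No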